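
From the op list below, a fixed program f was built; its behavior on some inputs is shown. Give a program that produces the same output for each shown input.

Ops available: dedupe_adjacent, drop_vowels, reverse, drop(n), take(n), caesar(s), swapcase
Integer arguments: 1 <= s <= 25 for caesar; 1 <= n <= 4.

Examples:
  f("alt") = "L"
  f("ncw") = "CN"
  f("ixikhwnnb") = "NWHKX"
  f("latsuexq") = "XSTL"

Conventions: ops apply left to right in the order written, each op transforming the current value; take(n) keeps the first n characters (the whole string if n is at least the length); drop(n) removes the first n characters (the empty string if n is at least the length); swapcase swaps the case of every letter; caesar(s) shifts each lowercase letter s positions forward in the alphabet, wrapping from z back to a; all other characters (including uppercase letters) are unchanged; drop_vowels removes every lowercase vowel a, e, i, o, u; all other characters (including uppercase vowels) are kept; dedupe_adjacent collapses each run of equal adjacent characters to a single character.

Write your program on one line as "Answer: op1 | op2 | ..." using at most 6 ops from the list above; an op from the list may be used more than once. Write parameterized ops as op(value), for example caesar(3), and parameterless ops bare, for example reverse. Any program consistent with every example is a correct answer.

reverse | drop_vowels | drop(1) | swapcase | dedupe_adjacent

Check, running the answer program on each example:
  "alt" -> "tla" -> "tl" -> "l" -> "L" -> "L"
  "ncw" -> "wcn" -> "wcn" -> "cn" -> "CN" -> "CN"
  "ixikhwnnb" -> "bnnwhkixi" -> "bnnwhkx" -> "nnwhkx" -> "NNWHKX" -> "NWHKX"
  "latsuexq" -> "qxeustal" -> "qxstl" -> "xstl" -> "XSTL" -> "XSTL"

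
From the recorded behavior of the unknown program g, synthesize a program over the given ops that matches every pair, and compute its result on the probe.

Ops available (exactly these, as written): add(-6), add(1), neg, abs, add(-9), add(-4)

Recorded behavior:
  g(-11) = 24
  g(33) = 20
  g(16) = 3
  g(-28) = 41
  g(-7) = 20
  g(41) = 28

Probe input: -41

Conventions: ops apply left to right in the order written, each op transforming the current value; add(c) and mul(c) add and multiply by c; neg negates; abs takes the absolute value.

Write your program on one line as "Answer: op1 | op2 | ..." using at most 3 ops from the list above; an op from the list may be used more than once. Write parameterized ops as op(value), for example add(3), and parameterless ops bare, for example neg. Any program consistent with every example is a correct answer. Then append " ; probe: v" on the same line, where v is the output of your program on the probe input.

add(-4) | add(-9) | abs ; probe: 54

Check, running the answer program on each example:
  -11 -> -15 -> -24 -> 24
  33 -> 29 -> 20 -> 20
  16 -> 12 -> 3 -> 3
  -28 -> -32 -> -41 -> 41
  -7 -> -11 -> -20 -> 20
  41 -> 37 -> 28 -> 28
  probe: -41 -> -45 -> -54 -> 54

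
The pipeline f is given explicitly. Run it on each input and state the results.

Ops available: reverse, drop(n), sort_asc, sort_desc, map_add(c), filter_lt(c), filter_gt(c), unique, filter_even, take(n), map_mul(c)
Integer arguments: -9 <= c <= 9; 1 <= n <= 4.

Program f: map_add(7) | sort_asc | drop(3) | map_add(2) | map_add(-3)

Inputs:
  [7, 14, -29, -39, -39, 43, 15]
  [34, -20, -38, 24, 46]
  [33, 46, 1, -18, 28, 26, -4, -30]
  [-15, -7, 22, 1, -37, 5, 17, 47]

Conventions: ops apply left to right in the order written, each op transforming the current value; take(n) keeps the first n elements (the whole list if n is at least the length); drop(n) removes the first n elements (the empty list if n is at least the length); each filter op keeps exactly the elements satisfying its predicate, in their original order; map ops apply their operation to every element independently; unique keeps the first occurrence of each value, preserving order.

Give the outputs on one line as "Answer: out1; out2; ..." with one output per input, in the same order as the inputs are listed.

[13, 20, 21, 49]; [40, 52]; [7, 32, 34, 39, 52]; [7, 11, 23, 28, 53]

Execution, op by op:
  [7, 14, -29, -39, -39, 43, 15] -> [14, 21, -22, -32, -32, 50, 22] -> [-32, -32, -22, 14, 21, 22, 50] -> [14, 21, 22, 50] -> [16, 23, 24, 52] -> [13, 20, 21, 49]
  [34, -20, -38, 24, 46] -> [41, -13, -31, 31, 53] -> [-31, -13, 31, 41, 53] -> [41, 53] -> [43, 55] -> [40, 52]
  [33, 46, 1, -18, 28, 26, -4, -30] -> [40, 53, 8, -11, 35, 33, 3, -23] -> [-23, -11, 3, 8, 33, 35, 40, 53] -> [8, 33, 35, 40, 53] -> [10, 35, 37, 42, 55] -> [7, 32, 34, 39, 52]
  [-15, -7, 22, 1, -37, 5, 17, 47] -> [-8, 0, 29, 8, -30, 12, 24, 54] -> [-30, -8, 0, 8, 12, 24, 29, 54] -> [8, 12, 24, 29, 54] -> [10, 14, 26, 31, 56] -> [7, 11, 23, 28, 53]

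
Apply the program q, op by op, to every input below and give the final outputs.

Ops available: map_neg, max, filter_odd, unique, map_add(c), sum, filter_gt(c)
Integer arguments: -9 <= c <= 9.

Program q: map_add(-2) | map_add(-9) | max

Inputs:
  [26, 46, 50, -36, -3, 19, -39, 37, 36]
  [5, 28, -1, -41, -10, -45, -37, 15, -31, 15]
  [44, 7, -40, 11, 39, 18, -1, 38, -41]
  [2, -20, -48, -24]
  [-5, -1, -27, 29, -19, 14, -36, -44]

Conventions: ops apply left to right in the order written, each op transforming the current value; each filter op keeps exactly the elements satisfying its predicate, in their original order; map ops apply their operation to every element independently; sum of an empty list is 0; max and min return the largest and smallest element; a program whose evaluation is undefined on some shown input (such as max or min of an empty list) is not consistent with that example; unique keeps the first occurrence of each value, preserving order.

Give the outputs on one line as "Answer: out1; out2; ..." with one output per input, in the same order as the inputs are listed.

39; 17; 33; -9; 18

Execution, op by op:
  [26, 46, 50, -36, -3, 19, -39, 37, 36] -> [24, 44, 48, -38, -5, 17, -41, 35, 34] -> [15, 35, 39, -47, -14, 8, -50, 26, 25] -> 39
  [5, 28, -1, -41, -10, -45, -37, 15, -31, 15] -> [3, 26, -3, -43, -12, -47, -39, 13, -33, 13] -> [-6, 17, -12, -52, -21, -56, -48, 4, -42, 4] -> 17
  [44, 7, -40, 11, 39, 18, -1, 38, -41] -> [42, 5, -42, 9, 37, 16, -3, 36, -43] -> [33, -4, -51, 0, 28, 7, -12, 27, -52] -> 33
  [2, -20, -48, -24] -> [0, -22, -50, -26] -> [-9, -31, -59, -35] -> -9
  [-5, -1, -27, 29, -19, 14, -36, -44] -> [-7, -3, -29, 27, -21, 12, -38, -46] -> [-16, -12, -38, 18, -30, 3, -47, -55] -> 18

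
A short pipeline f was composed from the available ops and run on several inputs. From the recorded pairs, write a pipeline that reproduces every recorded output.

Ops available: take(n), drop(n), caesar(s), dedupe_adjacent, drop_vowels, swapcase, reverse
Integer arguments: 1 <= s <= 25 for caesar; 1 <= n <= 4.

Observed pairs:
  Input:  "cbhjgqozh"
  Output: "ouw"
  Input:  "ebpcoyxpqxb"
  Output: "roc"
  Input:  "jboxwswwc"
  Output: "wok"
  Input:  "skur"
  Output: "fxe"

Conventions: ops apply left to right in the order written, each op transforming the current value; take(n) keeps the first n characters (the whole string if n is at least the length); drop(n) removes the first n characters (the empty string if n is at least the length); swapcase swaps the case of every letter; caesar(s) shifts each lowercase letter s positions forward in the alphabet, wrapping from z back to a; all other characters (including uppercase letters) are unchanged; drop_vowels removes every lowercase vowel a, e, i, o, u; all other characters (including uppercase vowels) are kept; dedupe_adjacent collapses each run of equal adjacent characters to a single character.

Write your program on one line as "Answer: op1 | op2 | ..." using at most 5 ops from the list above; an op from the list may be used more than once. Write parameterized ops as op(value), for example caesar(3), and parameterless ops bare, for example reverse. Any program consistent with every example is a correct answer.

caesar(6) | drop_vowels | caesar(2) | take(3) | caesar(5)

Check, running the answer program on each example:
  "cbhjgqozh" -> "ihnpmwufn" -> "hnpmwfn" -> "jproyhp" -> "jpr" -> "ouw"
  "ebpcoyxpqxb" -> "khviuedvwdh" -> "khvdvwdh" -> "mjxfxyfj" -> "mjx" -> "roc"
  "jboxwswwc" -> "phudcycci" -> "phdcycc" -> "rjfeaee" -> "rjf" -> "wok"
  "skur" -> "yqax" -> "yqx" -> "asz" -> "asz" -> "fxe"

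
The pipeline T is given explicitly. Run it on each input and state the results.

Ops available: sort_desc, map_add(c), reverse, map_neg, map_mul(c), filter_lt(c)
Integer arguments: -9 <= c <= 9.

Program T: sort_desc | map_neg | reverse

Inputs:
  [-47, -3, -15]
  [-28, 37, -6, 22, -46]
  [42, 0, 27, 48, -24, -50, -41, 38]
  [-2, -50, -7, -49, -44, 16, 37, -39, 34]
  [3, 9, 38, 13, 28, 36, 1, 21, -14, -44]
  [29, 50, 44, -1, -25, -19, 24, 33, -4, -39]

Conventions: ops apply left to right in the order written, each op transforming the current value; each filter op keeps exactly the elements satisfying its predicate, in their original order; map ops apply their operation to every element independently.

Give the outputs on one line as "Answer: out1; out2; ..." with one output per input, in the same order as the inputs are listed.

[47, 15, 3]; [46, 28, 6, -22, -37]; [50, 41, 24, 0, -27, -38, -42, -48]; [50, 49, 44, 39, 7, 2, -16, -34, -37]; [44, 14, -1, -3, -9, -13, -21, -28, -36, -38]; [39, 25, 19, 4, 1, -24, -29, -33, -44, -50]

Execution, op by op:
  [-47, -3, -15] -> [-3, -15, -47] -> [3, 15, 47] -> [47, 15, 3]
  [-28, 37, -6, 22, -46] -> [37, 22, -6, -28, -46] -> [-37, -22, 6, 28, 46] -> [46, 28, 6, -22, -37]
  [42, 0, 27, 48, -24, -50, -41, 38] -> [48, 42, 38, 27, 0, -24, -41, -50] -> [-48, -42, -38, -27, 0, 24, 41, 50] -> [50, 41, 24, 0, -27, -38, -42, -48]
  [-2, -50, -7, -49, -44, 16, 37, -39, 34] -> [37, 34, 16, -2, -7, -39, -44, -49, -50] -> [-37, -34, -16, 2, 7, 39, 44, 49, 50] -> [50, 49, 44, 39, 7, 2, -16, -34, -37]
  [3, 9, 38, 13, 28, 36, 1, 21, -14, -44] -> [38, 36, 28, 21, 13, 9, 3, 1, -14, -44] -> [-38, -36, -28, -21, -13, -9, -3, -1, 14, 44] -> [44, 14, -1, -3, -9, -13, -21, -28, -36, -38]
  [29, 50, 44, -1, -25, -19, 24, 33, -4, -39] -> [50, 44, 33, 29, 24, -1, -4, -19, -25, -39] -> [-50, -44, -33, -29, -24, 1, 4, 19, 25, 39] -> [39, 25, 19, 4, 1, -24, -29, -33, -44, -50]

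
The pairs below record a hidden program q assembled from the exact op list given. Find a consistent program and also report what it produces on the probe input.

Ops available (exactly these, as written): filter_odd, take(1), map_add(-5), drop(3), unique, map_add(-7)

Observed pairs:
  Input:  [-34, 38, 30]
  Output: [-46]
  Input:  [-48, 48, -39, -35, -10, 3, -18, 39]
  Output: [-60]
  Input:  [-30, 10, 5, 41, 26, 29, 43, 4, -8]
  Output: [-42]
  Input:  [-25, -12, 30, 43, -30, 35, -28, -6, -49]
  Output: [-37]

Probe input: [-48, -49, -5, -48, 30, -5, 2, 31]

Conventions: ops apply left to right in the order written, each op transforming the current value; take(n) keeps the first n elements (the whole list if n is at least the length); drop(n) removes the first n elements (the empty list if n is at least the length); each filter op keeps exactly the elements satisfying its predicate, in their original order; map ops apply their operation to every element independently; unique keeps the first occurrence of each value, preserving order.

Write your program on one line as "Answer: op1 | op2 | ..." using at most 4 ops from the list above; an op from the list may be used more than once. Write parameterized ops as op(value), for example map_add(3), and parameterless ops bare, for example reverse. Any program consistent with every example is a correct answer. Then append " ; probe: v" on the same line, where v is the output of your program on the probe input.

map_add(-7) | map_add(-5) | take(1) ; probe: [-60]

Check, running the answer program on each example:
  [-34, 38, 30] -> [-41, 31, 23] -> [-46, 26, 18] -> [-46]
  [-48, 48, -39, -35, -10, 3, -18, 39] -> [-55, 41, -46, -42, -17, -4, -25, 32] -> [-60, 36, -51, -47, -22, -9, -30, 27] -> [-60]
  [-30, 10, 5, 41, 26, 29, 43, 4, -8] -> [-37, 3, -2, 34, 19, 22, 36, -3, -15] -> [-42, -2, -7, 29, 14, 17, 31, -8, -20] -> [-42]
  [-25, -12, 30, 43, -30, 35, -28, -6, -49] -> [-32, -19, 23, 36, -37, 28, -35, -13, -56] -> [-37, -24, 18, 31, -42, 23, -40, -18, -61] -> [-37]
  probe: [-48, -49, -5, -48, 30, -5, 2, 31] -> [-55, -56, -12, -55, 23, -12, -5, 24] -> [-60, -61, -17, -60, 18, -17, -10, 19] -> [-60]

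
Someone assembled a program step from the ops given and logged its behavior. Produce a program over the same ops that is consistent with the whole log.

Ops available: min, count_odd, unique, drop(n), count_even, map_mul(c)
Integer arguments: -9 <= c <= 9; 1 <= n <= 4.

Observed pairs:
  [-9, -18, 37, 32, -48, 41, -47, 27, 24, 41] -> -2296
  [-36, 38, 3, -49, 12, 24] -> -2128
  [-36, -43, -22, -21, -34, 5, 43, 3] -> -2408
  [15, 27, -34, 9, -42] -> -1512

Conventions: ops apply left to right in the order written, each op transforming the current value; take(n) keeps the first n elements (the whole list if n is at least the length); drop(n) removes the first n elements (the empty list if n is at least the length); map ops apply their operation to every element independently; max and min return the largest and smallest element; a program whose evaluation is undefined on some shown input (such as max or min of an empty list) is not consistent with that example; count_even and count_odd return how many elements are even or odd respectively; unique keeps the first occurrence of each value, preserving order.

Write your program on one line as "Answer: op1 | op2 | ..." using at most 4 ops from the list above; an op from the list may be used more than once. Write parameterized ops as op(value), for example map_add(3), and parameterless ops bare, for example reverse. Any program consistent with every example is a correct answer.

map_mul(7) | map_mul(-8) | unique | min

Check, running the answer program on each example:
  [-9, -18, 37, 32, -48, 41, -47, 27, 24, 41] -> [-63, -126, 259, 224, -336, 287, -329, 189, 168, 287] -> [504, 1008, -2072, -1792, 2688, -2296, 2632, -1512, -1344, -2296] -> [504, 1008, -2072, -1792, 2688, -2296, 2632, -1512, -1344] -> -2296
  [-36, 38, 3, -49, 12, 24] -> [-252, 266, 21, -343, 84, 168] -> [2016, -2128, -168, 2744, -672, -1344] -> [2016, -2128, -168, 2744, -672, -1344] -> -2128
  [-36, -43, -22, -21, -34, 5, 43, 3] -> [-252, -301, -154, -147, -238, 35, 301, 21] -> [2016, 2408, 1232, 1176, 1904, -280, -2408, -168] -> [2016, 2408, 1232, 1176, 1904, -280, -2408, -168] -> -2408
  [15, 27, -34, 9, -42] -> [105, 189, -238, 63, -294] -> [-840, -1512, 1904, -504, 2352] -> [-840, -1512, 1904, -504, 2352] -> -1512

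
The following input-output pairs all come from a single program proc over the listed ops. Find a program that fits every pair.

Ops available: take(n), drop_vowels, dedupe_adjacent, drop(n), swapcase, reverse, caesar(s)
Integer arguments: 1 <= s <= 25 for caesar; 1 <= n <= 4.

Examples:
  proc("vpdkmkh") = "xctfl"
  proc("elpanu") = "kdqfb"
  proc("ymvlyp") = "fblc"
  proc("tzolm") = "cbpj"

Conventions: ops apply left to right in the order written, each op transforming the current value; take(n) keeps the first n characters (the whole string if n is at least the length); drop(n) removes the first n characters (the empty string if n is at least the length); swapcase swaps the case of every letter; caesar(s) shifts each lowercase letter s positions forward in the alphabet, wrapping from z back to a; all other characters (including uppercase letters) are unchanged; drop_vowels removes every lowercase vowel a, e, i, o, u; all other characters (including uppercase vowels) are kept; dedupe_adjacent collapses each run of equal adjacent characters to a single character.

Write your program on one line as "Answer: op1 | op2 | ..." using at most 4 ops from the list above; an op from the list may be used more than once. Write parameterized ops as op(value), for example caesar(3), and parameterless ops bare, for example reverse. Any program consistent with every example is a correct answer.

caesar(16) | drop_vowels | reverse

Check, running the answer program on each example:
  "vpdkmkh" -> "lftacax" -> "lftcx" -> "xctfl"
  "elpanu" -> "ubfqdk" -> "bfqdk" -> "kdqfb"
  "ymvlyp" -> "oclbof" -> "clbf" -> "fblc"
  "tzolm" -> "jpebc" -> "jpbc" -> "cbpj"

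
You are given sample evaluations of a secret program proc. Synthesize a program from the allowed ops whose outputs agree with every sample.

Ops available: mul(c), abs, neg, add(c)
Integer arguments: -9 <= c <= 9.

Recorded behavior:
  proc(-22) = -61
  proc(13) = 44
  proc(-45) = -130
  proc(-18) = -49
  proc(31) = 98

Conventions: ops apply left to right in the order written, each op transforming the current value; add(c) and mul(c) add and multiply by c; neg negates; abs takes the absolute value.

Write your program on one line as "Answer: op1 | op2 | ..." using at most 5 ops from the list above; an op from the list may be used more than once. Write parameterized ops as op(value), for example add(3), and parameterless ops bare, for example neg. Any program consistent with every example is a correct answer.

add(4) | mul(-3) | add(-2) | neg | add(-9)

Check, running the answer program on each example:
  -22 -> -18 -> 54 -> 52 -> -52 -> -61
  13 -> 17 -> -51 -> -53 -> 53 -> 44
  -45 -> -41 -> 123 -> 121 -> -121 -> -130
  -18 -> -14 -> 42 -> 40 -> -40 -> -49
  31 -> 35 -> -105 -> -107 -> 107 -> 98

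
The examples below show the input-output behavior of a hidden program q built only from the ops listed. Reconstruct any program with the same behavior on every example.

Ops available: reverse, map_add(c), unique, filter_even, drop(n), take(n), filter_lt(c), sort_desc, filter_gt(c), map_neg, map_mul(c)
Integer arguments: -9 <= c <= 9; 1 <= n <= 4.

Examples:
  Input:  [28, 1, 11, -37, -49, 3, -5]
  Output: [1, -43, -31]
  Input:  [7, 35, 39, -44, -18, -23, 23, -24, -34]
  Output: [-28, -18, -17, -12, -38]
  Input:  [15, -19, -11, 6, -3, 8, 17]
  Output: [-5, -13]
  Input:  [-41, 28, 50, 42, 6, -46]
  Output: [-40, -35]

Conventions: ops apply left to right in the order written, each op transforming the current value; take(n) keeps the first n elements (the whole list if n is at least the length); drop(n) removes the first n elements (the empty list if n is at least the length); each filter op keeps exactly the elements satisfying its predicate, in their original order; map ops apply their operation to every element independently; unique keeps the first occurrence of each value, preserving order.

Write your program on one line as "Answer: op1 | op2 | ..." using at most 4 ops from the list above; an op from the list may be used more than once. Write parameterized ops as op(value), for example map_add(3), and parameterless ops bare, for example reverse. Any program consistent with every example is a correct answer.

filter_lt(-3) | reverse | map_add(6)

Check, running the answer program on each example:
  [28, 1, 11, -37, -49, 3, -5] -> [-37, -49, -5] -> [-5, -49, -37] -> [1, -43, -31]
  [7, 35, 39, -44, -18, -23, 23, -24, -34] -> [-44, -18, -23, -24, -34] -> [-34, -24, -23, -18, -44] -> [-28, -18, -17, -12, -38]
  [15, -19, -11, 6, -3, 8, 17] -> [-19, -11] -> [-11, -19] -> [-5, -13]
  [-41, 28, 50, 42, 6, -46] -> [-41, -46] -> [-46, -41] -> [-40, -35]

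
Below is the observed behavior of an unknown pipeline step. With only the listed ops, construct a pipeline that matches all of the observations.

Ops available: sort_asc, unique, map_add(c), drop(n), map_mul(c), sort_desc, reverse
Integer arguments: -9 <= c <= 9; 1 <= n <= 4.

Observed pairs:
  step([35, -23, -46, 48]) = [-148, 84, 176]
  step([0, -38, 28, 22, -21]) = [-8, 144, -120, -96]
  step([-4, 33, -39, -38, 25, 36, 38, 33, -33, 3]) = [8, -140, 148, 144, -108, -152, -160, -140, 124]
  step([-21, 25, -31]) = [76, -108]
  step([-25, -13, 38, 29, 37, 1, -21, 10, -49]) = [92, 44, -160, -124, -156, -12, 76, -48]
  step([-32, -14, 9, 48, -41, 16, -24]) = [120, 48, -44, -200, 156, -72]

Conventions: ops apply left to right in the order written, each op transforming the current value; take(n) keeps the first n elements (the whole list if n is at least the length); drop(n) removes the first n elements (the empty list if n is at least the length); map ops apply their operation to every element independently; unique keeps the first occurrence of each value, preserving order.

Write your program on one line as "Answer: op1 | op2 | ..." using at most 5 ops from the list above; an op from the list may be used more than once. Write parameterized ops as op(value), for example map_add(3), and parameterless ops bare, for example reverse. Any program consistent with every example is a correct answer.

reverse | drop(1) | reverse | map_add(2) | map_mul(-4)

Check, running the answer program on each example:
  [35, -23, -46, 48] -> [48, -46, -23, 35] -> [-46, -23, 35] -> [35, -23, -46] -> [37, -21, -44] -> [-148, 84, 176]
  [0, -38, 28, 22, -21] -> [-21, 22, 28, -38, 0] -> [22, 28, -38, 0] -> [0, -38, 28, 22] -> [2, -36, 30, 24] -> [-8, 144, -120, -96]
  [-4, 33, -39, -38, 25, 36, 38, 33, -33, 3] -> [3, -33, 33, 38, 36, 25, -38, -39, 33, -4] -> [-33, 33, 38, 36, 25, -38, -39, 33, -4] -> [-4, 33, -39, -38, 25, 36, 38, 33, -33] -> [-2, 35, -37, -36, 27, 38, 40, 35, -31] -> [8, -140, 148, 144, -108, -152, -160, -140, 124]
  [-21, 25, -31] -> [-31, 25, -21] -> [25, -21] -> [-21, 25] -> [-19, 27] -> [76, -108]
  [-25, -13, 38, 29, 37, 1, -21, 10, -49] -> [-49, 10, -21, 1, 37, 29, 38, -13, -25] -> [10, -21, 1, 37, 29, 38, -13, -25] -> [-25, -13, 38, 29, 37, 1, -21, 10] -> [-23, -11, 40, 31, 39, 3, -19, 12] -> [92, 44, -160, -124, -156, -12, 76, -48]
  [-32, -14, 9, 48, -41, 16, -24] -> [-24, 16, -41, 48, 9, -14, -32] -> [16, -41, 48, 9, -14, -32] -> [-32, -14, 9, 48, -41, 16] -> [-30, -12, 11, 50, -39, 18] -> [120, 48, -44, -200, 156, -72]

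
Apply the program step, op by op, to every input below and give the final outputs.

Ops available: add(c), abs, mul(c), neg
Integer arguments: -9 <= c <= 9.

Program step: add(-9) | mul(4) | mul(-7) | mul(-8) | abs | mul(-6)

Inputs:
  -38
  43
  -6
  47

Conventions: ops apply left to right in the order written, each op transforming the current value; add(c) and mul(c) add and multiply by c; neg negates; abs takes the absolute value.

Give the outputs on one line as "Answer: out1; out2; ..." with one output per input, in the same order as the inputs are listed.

-63168; -45696; -20160; -51072

Execution, op by op:
  -38 -> -47 -> -188 -> 1316 -> -10528 -> 10528 -> -63168
  43 -> 34 -> 136 -> -952 -> 7616 -> 7616 -> -45696
  -6 -> -15 -> -60 -> 420 -> -3360 -> 3360 -> -20160
  47 -> 38 -> 152 -> -1064 -> 8512 -> 8512 -> -51072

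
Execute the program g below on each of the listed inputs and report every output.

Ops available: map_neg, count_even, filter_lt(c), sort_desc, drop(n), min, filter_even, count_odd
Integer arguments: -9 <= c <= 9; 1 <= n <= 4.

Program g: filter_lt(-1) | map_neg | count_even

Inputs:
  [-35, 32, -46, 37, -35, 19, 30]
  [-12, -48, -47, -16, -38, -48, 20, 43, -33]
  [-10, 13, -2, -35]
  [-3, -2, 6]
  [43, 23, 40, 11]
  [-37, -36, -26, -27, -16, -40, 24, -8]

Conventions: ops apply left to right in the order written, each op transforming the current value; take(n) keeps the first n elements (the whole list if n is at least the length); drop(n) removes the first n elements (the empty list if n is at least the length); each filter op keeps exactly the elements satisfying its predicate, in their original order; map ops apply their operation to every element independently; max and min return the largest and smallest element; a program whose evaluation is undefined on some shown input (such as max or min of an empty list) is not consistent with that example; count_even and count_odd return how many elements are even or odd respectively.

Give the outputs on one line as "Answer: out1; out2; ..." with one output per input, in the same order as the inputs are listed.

1; 5; 2; 1; 0; 5

Execution, op by op:
  [-35, 32, -46, 37, -35, 19, 30] -> [-35, -46, -35] -> [35, 46, 35] -> 1
  [-12, -48, -47, -16, -38, -48, 20, 43, -33] -> [-12, -48, -47, -16, -38, -48, -33] -> [12, 48, 47, 16, 38, 48, 33] -> 5
  [-10, 13, -2, -35] -> [-10, -2, -35] -> [10, 2, 35] -> 2
  [-3, -2, 6] -> [-3, -2] -> [3, 2] -> 1
  [43, 23, 40, 11] -> [] -> [] -> 0
  [-37, -36, -26, -27, -16, -40, 24, -8] -> [-37, -36, -26, -27, -16, -40, -8] -> [37, 36, 26, 27, 16, 40, 8] -> 5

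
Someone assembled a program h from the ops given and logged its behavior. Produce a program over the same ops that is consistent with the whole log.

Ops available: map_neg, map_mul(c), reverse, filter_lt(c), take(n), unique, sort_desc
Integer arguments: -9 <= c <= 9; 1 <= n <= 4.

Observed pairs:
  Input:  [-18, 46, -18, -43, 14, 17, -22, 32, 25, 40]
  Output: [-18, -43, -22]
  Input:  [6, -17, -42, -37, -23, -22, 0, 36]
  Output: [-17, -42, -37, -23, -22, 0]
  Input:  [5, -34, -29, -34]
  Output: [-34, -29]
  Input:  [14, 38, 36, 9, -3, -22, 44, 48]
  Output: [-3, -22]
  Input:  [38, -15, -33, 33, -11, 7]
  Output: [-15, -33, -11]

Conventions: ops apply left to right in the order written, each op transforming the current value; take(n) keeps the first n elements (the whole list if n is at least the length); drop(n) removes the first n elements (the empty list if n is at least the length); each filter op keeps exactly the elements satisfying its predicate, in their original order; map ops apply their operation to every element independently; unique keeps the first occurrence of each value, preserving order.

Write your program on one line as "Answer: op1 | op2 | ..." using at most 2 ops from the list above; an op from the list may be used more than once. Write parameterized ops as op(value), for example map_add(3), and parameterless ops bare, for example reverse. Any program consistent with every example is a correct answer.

unique | filter_lt(2)

Check, running the answer program on each example:
  [-18, 46, -18, -43, 14, 17, -22, 32, 25, 40] -> [-18, 46, -43, 14, 17, -22, 32, 25, 40] -> [-18, -43, -22]
  [6, -17, -42, -37, -23, -22, 0, 36] -> [6, -17, -42, -37, -23, -22, 0, 36] -> [-17, -42, -37, -23, -22, 0]
  [5, -34, -29, -34] -> [5, -34, -29] -> [-34, -29]
  [14, 38, 36, 9, -3, -22, 44, 48] -> [14, 38, 36, 9, -3, -22, 44, 48] -> [-3, -22]
  [38, -15, -33, 33, -11, 7] -> [38, -15, -33, 33, -11, 7] -> [-15, -33, -11]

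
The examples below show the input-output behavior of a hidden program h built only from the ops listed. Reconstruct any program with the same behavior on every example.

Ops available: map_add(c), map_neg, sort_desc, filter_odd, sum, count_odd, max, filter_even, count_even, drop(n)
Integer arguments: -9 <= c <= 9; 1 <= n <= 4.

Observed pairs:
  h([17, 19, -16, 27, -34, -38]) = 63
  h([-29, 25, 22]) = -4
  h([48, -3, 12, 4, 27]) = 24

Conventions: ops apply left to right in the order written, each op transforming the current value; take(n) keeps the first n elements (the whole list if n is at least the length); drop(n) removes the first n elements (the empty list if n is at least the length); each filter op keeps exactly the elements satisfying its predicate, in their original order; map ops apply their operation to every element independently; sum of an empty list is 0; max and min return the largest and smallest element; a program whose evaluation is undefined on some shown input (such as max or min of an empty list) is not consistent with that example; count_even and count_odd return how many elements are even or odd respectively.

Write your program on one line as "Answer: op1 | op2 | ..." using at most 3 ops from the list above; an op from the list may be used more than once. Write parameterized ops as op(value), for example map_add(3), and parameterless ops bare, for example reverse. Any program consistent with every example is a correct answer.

sort_desc | filter_odd | sum

Check, running the answer program on each example:
  [17, 19, -16, 27, -34, -38] -> [27, 19, 17, -16, -34, -38] -> [27, 19, 17] -> 63
  [-29, 25, 22] -> [25, 22, -29] -> [25, -29] -> -4
  [48, -3, 12, 4, 27] -> [48, 27, 12, 4, -3] -> [27, -3] -> 24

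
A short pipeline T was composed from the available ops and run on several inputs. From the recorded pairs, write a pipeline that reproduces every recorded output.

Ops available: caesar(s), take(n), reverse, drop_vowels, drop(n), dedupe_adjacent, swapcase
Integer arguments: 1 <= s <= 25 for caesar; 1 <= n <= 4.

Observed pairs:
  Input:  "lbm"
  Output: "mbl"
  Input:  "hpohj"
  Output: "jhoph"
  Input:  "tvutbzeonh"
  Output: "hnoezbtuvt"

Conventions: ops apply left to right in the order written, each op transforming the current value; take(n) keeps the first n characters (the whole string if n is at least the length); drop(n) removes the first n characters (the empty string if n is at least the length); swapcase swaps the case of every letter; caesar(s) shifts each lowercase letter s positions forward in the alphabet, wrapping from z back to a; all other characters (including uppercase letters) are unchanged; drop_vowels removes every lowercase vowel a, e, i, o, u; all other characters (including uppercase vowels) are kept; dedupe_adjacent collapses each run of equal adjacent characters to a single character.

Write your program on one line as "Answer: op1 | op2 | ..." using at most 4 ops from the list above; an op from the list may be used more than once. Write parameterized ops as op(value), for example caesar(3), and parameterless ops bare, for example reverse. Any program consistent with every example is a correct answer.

swapcase | reverse | swapcase

Check, running the answer program on each example:
  "lbm" -> "LBM" -> "MBL" -> "mbl"
  "hpohj" -> "HPOHJ" -> "JHOPH" -> "jhoph"
  "tvutbzeonh" -> "TVUTBZEONH" -> "HNOEZBTUVT" -> "hnoezbtuvt"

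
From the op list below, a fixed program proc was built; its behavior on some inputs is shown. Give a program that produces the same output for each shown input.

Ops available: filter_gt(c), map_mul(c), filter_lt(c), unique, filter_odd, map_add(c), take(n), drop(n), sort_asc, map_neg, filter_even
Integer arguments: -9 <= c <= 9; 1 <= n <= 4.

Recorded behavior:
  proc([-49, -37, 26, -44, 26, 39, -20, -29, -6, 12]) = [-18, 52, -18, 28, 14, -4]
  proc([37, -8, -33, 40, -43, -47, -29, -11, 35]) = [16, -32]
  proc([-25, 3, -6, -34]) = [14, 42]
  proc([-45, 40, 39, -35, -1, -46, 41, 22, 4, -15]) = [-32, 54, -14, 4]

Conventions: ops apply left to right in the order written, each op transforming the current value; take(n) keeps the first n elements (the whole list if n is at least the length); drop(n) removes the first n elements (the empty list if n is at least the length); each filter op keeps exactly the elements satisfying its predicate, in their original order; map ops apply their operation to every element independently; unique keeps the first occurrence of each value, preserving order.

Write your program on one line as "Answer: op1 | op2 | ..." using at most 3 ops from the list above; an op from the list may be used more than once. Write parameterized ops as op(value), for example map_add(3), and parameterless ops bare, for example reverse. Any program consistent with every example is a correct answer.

filter_even | map_add(-8) | map_neg

Check, running the answer program on each example:
  [-49, -37, 26, -44, 26, 39, -20, -29, -6, 12] -> [26, -44, 26, -20, -6, 12] -> [18, -52, 18, -28, -14, 4] -> [-18, 52, -18, 28, 14, -4]
  [37, -8, -33, 40, -43, -47, -29, -11, 35] -> [-8, 40] -> [-16, 32] -> [16, -32]
  [-25, 3, -6, -34] -> [-6, -34] -> [-14, -42] -> [14, 42]
  [-45, 40, 39, -35, -1, -46, 41, 22, 4, -15] -> [40, -46, 22, 4] -> [32, -54, 14, -4] -> [-32, 54, -14, 4]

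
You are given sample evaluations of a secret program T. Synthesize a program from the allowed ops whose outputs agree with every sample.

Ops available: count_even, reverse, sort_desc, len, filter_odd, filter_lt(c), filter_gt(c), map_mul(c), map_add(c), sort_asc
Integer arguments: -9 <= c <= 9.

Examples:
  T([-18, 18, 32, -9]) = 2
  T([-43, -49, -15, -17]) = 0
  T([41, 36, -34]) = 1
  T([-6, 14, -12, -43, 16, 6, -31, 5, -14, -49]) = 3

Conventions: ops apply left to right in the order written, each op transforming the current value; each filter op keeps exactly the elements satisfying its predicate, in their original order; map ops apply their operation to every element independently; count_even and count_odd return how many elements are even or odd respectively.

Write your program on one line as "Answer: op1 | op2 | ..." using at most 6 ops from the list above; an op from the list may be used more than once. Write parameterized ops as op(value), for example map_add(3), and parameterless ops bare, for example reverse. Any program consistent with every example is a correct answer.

map_mul(-7) | reverse | filter_lt(7) | sort_desc | sort_asc | count_even

Check, running the answer program on each example:
  [-18, 18, 32, -9] -> [126, -126, -224, 63] -> [63, -224, -126, 126] -> [-224, -126] -> [-126, -224] -> [-224, -126] -> 2
  [-43, -49, -15, -17] -> [301, 343, 105, 119] -> [119, 105, 343, 301] -> [] -> [] -> [] -> 0
  [41, 36, -34] -> [-287, -252, 238] -> [238, -252, -287] -> [-252, -287] -> [-252, -287] -> [-287, -252] -> 1
  [-6, 14, -12, -43, 16, 6, -31, 5, -14, -49] -> [42, -98, 84, 301, -112, -42, 217, -35, 98, 343] -> [343, 98, -35, 217, -42, -112, 301, 84, -98, 42] -> [-35, -42, -112, -98] -> [-35, -42, -98, -112] -> [-112, -98, -42, -35] -> 3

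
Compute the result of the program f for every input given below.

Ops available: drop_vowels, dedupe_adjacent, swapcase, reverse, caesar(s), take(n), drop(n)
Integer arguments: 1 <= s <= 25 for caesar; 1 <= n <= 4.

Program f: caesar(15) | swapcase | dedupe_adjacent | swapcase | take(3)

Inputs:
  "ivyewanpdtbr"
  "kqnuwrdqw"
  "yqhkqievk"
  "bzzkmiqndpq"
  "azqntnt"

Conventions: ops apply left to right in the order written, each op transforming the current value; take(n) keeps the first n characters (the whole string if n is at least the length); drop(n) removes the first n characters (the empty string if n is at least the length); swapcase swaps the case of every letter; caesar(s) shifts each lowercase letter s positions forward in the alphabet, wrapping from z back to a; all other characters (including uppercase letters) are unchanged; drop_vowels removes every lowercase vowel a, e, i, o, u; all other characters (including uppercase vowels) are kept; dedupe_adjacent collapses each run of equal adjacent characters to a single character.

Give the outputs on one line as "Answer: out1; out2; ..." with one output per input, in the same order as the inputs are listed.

"xkn"; "zfc"; "nfw"; "qoz"; "pof"

Execution, op by op:
  "ivyewanpdtbr" -> "xkntlpcesiqg" -> "XKNTLPCESIQG" -> "XKNTLPCESIQG" -> "xkntlpcesiqg" -> "xkn"
  "kqnuwrdqw" -> "zfcjlgsfl" -> "ZFCJLGSFL" -> "ZFCJLGSFL" -> "zfcjlgsfl" -> "zfc"
  "yqhkqievk" -> "nfwzfxtkz" -> "NFWZFXTKZ" -> "NFWZFXTKZ" -> "nfwzfxtkz" -> "nfw"
  "bzzkmiqndpq" -> "qoozbxfcsef" -> "QOOZBXFCSEF" -> "QOZBXFCSEF" -> "qozbxfcsef" -> "qoz"
  "azqntnt" -> "pofcici" -> "POFCICI" -> "POFCICI" -> "pofcici" -> "pof"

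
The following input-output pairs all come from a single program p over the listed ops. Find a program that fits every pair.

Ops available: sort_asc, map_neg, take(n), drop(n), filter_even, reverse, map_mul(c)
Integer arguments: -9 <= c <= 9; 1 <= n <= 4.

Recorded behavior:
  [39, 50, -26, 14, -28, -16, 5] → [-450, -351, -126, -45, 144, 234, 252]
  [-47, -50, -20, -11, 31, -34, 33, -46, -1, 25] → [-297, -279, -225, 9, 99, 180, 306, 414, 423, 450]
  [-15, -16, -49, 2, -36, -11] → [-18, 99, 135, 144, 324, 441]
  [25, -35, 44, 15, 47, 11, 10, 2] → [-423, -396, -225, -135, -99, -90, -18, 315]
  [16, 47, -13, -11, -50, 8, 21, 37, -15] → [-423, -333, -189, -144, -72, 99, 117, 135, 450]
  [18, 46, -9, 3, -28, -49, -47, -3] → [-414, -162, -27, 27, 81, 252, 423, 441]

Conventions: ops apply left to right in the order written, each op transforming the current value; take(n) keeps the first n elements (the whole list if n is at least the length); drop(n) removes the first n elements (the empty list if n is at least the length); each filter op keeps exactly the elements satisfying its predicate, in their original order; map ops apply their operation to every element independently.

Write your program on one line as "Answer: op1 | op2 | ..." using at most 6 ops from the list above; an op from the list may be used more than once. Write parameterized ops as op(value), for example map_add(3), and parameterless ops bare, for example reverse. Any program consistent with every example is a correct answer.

map_neg | reverse | sort_asc | map_mul(-9) | map_neg

Check, running the answer program on each example:
  [39, 50, -26, 14, -28, -16, 5] -> [-39, -50, 26, -14, 28, 16, -5] -> [-5, 16, 28, -14, 26, -50, -39] -> [-50, -39, -14, -5, 16, 26, 28] -> [450, 351, 126, 45, -144, -234, -252] -> [-450, -351, -126, -45, 144, 234, 252]
  [-47, -50, -20, -11, 31, -34, 33, -46, -1, 25] -> [47, 50, 20, 11, -31, 34, -33, 46, 1, -25] -> [-25, 1, 46, -33, 34, -31, 11, 20, 50, 47] -> [-33, -31, -25, 1, 11, 20, 34, 46, 47, 50] -> [297, 279, 225, -9, -99, -180, -306, -414, -423, -450] -> [-297, -279, -225, 9, 99, 180, 306, 414, 423, 450]
  [-15, -16, -49, 2, -36, -11] -> [15, 16, 49, -2, 36, 11] -> [11, 36, -2, 49, 16, 15] -> [-2, 11, 15, 16, 36, 49] -> [18, -99, -135, -144, -324, -441] -> [-18, 99, 135, 144, 324, 441]
  [25, -35, 44, 15, 47, 11, 10, 2] -> [-25, 35, -44, -15, -47, -11, -10, -2] -> [-2, -10, -11, -47, -15, -44, 35, -25] -> [-47, -44, -25, -15, -11, -10, -2, 35] -> [423, 396, 225, 135, 99, 90, 18, -315] -> [-423, -396, -225, -135, -99, -90, -18, 315]
  [16, 47, -13, -11, -50, 8, 21, 37, -15] -> [-16, -47, 13, 11, 50, -8, -21, -37, 15] -> [15, -37, -21, -8, 50, 11, 13, -47, -16] -> [-47, -37, -21, -16, -8, 11, 13, 15, 50] -> [423, 333, 189, 144, 72, -99, -117, -135, -450] -> [-423, -333, -189, -144, -72, 99, 117, 135, 450]
  [18, 46, -9, 3, -28, -49, -47, -3] -> [-18, -46, 9, -3, 28, 49, 47, 3] -> [3, 47, 49, 28, -3, 9, -46, -18] -> [-46, -18, -3, 3, 9, 28, 47, 49] -> [414, 162, 27, -27, -81, -252, -423, -441] -> [-414, -162, -27, 27, 81, 252, 423, 441]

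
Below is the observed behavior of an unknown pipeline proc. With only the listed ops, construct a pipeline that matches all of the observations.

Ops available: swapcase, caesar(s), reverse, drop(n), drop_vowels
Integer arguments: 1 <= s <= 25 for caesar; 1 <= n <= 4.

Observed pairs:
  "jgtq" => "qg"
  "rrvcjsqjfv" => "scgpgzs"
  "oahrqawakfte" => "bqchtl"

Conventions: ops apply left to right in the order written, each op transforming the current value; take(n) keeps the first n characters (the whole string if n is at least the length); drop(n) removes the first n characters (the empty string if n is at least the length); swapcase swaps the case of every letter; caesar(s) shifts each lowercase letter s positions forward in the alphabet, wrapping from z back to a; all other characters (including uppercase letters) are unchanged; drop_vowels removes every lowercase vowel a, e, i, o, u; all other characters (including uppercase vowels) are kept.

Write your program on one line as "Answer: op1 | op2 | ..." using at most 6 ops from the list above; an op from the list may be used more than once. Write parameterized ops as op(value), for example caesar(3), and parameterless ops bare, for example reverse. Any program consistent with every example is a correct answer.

caesar(18) | caesar(22) | reverse | drop_vowels | caesar(9) | drop_vowels

Check, running the answer program on each example:
  "jgtq" -> "byli" -> "xuhe" -> "ehux" -> "hx" -> "qg" -> "qg"
  "rrvcjsqjfv" -> "jjnubkibxn" -> "ffjqxgextj" -> "jtxegxqjff" -> "jtxgxqjff" -> "scgpgzsoo" -> "scgpgzs"
  "oahrqawakfte" -> "gszjisoscxlw" -> "covfeokoyths" -> "shtyokoefvoc" -> "shtykfvc" -> "bqchtoel" -> "bqchtl"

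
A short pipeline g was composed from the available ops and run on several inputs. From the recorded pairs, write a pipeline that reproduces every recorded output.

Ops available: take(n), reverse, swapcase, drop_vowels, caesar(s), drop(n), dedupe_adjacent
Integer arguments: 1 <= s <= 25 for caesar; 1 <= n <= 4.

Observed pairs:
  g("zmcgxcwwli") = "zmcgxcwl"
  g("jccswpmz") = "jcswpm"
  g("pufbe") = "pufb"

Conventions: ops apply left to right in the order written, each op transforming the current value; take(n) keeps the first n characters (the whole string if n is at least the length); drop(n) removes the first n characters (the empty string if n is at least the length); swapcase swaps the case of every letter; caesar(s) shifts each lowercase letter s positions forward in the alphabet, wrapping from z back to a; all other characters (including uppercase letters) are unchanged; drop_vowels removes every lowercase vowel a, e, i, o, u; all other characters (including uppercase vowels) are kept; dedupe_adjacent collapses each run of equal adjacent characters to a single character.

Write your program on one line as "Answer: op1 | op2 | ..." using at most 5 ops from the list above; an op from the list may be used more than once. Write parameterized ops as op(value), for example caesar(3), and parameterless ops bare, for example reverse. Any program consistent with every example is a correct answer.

reverse | dedupe_adjacent | drop(1) | reverse

Check, running the answer program on each example:
  "zmcgxcwwli" -> "ilwwcxgcmz" -> "ilwcxgcmz" -> "lwcxgcmz" -> "zmcgxcwl"
  "jccswpmz" -> "zmpwsccj" -> "zmpwscj" -> "mpwscj" -> "jcswpm"
  "pufbe" -> "ebfup" -> "ebfup" -> "bfup" -> "pufb"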